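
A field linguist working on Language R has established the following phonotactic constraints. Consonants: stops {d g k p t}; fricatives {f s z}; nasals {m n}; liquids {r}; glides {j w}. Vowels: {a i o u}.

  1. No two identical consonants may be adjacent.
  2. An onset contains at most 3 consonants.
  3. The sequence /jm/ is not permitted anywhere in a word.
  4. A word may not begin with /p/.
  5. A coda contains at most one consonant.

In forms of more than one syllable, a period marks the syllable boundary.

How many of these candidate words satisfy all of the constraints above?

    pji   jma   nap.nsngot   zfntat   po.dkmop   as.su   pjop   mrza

pji — violates constraint 4: word begins with /p/ → phonotactically illegal
jma — violates constraint 3: contains banned sequence /jm/ → phonotactically illegal
nap.nsngot — violates constraint 2: syllable 2 onset /nsng/ has 4 consonants (> 3) → phonotactically illegal
zfntat — violates constraint 2: syllable 1 onset /zfnt/ has 4 consonants (> 3) → phonotactically illegal
po.dkmop — violates constraint 4: word begins with /p/ → phonotactically illegal
as.su — violates constraint 1: adjacent identical consonants /ss/ → phonotactically illegal
pjop — violates constraint 4: word begins with /p/ → phonotactically illegal
mrza — σ1 onset /mrz/ (3C), coda /∅/ ok → phonotactically legal
Phonotactically legal: mrza → 1.

1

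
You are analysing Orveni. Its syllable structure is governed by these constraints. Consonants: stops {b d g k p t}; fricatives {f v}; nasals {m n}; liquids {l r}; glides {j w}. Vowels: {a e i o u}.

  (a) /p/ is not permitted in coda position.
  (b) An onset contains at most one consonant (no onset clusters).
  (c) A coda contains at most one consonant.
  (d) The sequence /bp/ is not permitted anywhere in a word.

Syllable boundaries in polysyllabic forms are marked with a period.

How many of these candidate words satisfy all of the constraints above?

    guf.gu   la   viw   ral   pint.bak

guf.gu — σ1 onset /g/, coda /f/ ok; σ2 onset /g/, coda /∅/ ok → permitted
la — σ1 onset /l/, coda /∅/ ok → permitted
viw — σ1 onset /v/, coda /w/ ok → permitted
ral — σ1 onset /r/, coda /l/ ok → permitted
pint.bak — violates constraint (c): syllable 1 coda /nt/ has 2 consonants (> 1) → not permitted
Permitted: guf.gu, la, viw, ral → 4.

4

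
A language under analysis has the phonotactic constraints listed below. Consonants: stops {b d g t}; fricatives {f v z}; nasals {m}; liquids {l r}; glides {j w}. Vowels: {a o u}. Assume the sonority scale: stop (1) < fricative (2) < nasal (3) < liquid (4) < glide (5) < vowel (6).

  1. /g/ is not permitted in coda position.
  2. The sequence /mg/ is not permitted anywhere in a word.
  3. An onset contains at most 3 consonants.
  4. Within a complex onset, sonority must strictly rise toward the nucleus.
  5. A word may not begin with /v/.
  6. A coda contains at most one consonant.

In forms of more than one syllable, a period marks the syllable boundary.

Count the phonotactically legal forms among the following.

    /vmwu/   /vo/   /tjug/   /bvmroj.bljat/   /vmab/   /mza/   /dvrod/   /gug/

1

/vmwu/ — violates constraint 5: word begins with /v/ → phonotactically illegal
/vo/ — violates constraint 5: word begins with /v/ → phonotactically illegal
/tjug/ — violates constraint 1: syllable 1 coda contains /g/ → phonotactically illegal
/bvmroj.bljat/ — violates constraint 3: syllable 1 onset /bvmr/ has 4 consonants (> 3) → phonotactically illegal
/vmab/ — violates constraint 5: word begins with /v/ → phonotactically illegal
/mza/ — violates constraint 4: syllable 1 onset /mz/: /m/ (nasal, 3) → /z/ (fricative, 2) does not rise → phonotactically illegal
/dvrod/ — σ1 onset /dvr/ (1→2→4 rises), coda /d/ ok → phonotactically legal
/gug/ — violates constraint 1: syllable 1 coda contains /g/ → phonotactically illegal
Phonotactically legal: /dvrod/ → 1.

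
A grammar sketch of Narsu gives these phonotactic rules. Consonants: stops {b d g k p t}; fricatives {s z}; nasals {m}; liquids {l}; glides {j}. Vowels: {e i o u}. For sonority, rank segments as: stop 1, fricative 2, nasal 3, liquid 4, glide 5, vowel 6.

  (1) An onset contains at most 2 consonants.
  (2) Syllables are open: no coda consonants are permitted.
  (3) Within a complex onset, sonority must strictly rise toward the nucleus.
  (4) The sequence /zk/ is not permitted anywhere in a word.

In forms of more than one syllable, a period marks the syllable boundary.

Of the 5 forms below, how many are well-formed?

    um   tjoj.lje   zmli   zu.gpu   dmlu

0

um — violates constraint 2: syllable 1 coda /m/ has 1 consonant (> 0) → ill-formed
tjoj.lje — violates constraint 2: syllable 1 coda /j/ has 1 consonant (> 0) → ill-formed
zmli — violates constraint 1: syllable 1 onset /zml/ has 3 consonants (> 2) → ill-formed
zu.gpu — violates constraint 3: syllable 2 onset /gp/: /g/ (stop, 1) → /p/ (stop, 1) does not rise → ill-formed
dmlu — violates constraint 1: syllable 1 onset /dml/ has 3 consonants (> 2) → ill-formed
No form is well-formed → 0.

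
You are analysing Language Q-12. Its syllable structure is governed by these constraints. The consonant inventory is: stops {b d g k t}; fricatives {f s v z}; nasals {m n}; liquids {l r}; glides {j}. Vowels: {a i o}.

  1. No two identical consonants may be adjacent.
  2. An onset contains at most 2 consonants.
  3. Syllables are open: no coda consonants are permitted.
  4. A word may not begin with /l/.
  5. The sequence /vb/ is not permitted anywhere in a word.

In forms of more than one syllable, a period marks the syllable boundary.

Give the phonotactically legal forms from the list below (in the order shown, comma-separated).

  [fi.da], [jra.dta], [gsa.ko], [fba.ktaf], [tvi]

[fi.da], [jra.dta], [gsa.ko], [tvi]

[fi.da] — σ1 onset /f/, coda /∅/ ok; σ2 onset /d/, coda /∅/ ok → phonotactically legal
[jra.dta] — σ1 onset /jr/ (2C), coda /∅/ ok; σ2 onset /dt/ (2C), coda /∅/ ok → phonotactically legal
[gsa.ko] — σ1 onset /gs/ (2C), coda /∅/ ok; σ2 onset /k/, coda /∅/ ok → phonotactically legal
[fba.ktaf] — violates constraint 3: syllable 2 coda /f/ has 1 consonant (> 0) → phonotactically illegal
[tvi] — σ1 onset /tv/ (2C), coda /∅/ ok → phonotactically legal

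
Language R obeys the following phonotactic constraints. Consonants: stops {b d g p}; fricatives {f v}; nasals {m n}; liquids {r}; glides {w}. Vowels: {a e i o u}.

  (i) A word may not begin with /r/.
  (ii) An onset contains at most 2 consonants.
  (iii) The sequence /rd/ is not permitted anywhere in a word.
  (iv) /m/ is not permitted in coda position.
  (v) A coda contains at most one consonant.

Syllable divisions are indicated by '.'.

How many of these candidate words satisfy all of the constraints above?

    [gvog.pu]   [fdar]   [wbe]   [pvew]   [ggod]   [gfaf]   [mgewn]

6

[gvog.pu] — σ1 onset /gv/ (2C), coda /g/ ok; σ2 onset /p/, coda /∅/ ok → well-formed
[fdar] — σ1 onset /fd/ (2C), coda /r/ ok → well-formed
[wbe] — σ1 onset /wb/ (2C), coda /∅/ ok → well-formed
[pvew] — σ1 onset /pv/ (2C), coda /w/ ok → well-formed
[ggod] — σ1 onset /gg/ (2C), coda /d/ ok → well-formed
[gfaf] — σ1 onset /gf/ (2C), coda /f/ ok → well-formed
[mgewn] — violates constraint (v): syllable 1 coda /wn/ has 2 consonants (> 1) → ill-formed
Well-formed: [gvog.pu], [fdar], [wbe], [pvew], [ggod], [gfaf] → 6.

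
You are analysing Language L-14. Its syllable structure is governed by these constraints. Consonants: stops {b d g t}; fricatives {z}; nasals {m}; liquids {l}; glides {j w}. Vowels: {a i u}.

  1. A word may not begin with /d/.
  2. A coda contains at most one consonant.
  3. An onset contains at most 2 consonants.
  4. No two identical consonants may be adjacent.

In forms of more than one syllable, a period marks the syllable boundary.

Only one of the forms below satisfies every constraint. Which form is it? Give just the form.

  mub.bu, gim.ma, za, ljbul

mub.bu — violates constraint 4: adjacent identical consonants /bb/ → ill-formed
gim.ma — violates constraint 4: adjacent identical consonants /mm/ → ill-formed
za — σ1 onset /z/, coda /∅/ ok → well-formed
ljbul — violates constraint 3: syllable 1 onset /ljb/ has 3 consonants (> 2) → ill-formed

za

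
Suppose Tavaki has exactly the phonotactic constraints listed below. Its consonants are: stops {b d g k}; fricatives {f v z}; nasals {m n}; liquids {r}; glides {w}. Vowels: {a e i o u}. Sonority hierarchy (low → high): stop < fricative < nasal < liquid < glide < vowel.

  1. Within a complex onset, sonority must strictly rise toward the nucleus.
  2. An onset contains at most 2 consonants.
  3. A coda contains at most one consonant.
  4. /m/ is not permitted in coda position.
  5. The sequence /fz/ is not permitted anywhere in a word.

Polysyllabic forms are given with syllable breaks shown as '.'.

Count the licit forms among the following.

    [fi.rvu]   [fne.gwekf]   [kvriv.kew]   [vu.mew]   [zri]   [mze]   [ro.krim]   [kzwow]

2

[fi.rvu] — violates constraint 1: syllable 2 onset /rv/: /r/ (liquid, 4) → /v/ (fricative, 2) does not rise → illicit
[fne.gwekf] — violates constraint 3: syllable 2 coda /kf/ has 2 consonants (> 1) → illicit
[kvriv.kew] — violates constraint 2: syllable 1 onset /kvr/ has 3 consonants (> 2) → illicit
[vu.mew] — σ1 onset /v/, coda /∅/ ok; σ2 onset /m/, coda /w/ ok → licit
[zri] — σ1 onset /zr/ (2→4 rises), coda /∅/ ok → licit
[mze] — violates constraint 1: syllable 1 onset /mz/: /m/ (nasal, 3) → /z/ (fricative, 2) does not rise → illicit
[ro.krim] — violates constraint 4: syllable 2 coda contains /m/ → illicit
[kzwow] — violates constraint 2: syllable 1 onset /kzw/ has 3 consonants (> 2) → illicit
Licit: [vu.mew], [zri] → 2.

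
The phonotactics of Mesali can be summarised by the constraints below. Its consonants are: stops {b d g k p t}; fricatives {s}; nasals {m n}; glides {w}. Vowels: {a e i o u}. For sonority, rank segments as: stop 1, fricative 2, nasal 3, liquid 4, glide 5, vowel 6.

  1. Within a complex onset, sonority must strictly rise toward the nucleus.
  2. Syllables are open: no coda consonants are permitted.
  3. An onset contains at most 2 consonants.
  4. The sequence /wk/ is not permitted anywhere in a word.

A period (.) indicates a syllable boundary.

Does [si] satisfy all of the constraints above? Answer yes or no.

yes

[si] — σ1 onset /s/, coda /∅/ ok → well-formed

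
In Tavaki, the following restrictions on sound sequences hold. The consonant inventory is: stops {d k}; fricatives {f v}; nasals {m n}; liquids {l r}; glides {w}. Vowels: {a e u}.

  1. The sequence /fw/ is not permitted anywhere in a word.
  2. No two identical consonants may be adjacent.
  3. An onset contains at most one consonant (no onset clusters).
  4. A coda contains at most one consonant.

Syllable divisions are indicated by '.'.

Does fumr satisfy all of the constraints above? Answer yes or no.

no

fumr — violates constraint 4: syllable 1 coda /mr/ has 2 consonants (> 1) → illicit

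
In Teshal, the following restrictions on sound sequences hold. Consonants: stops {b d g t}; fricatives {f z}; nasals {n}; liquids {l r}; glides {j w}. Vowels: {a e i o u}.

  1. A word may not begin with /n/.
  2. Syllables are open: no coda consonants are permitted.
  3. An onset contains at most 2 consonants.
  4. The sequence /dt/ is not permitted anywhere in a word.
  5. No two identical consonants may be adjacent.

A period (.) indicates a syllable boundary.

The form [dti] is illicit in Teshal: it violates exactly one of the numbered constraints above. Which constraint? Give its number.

4

[dti]: contains banned sequence /dt/.
This is a violation of constraint 4: "The sequence /dt/ is not permitted anywhere in a word."
The remaining constraints (1, 2, 3, 5) are satisfied.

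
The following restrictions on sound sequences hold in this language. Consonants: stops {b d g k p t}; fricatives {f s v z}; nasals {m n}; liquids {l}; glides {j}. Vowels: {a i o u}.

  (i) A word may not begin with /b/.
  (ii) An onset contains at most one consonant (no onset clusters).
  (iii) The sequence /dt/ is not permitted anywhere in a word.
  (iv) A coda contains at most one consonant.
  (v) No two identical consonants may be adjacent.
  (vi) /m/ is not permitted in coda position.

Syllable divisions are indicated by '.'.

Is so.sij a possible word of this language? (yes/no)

so.sij — σ1 onset /s/, coda /∅/ ok; σ2 onset /s/, coda /j/ ok → permitted

yes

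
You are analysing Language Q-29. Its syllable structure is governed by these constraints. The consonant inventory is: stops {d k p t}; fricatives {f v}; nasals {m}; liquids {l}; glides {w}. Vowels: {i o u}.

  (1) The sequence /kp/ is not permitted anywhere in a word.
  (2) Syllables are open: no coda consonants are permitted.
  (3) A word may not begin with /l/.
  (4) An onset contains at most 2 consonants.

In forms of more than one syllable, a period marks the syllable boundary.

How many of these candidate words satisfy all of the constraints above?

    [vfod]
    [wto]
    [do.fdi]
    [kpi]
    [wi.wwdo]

2

[vfod] — violates constraint 2: syllable 1 coda /d/ has 1 consonant (> 0) → phonotactically illegal
[wto] — σ1 onset /wt/ (2C), coda /∅/ ok → phonotactically legal
[do.fdi] — σ1 onset /d/, coda /∅/ ok; σ2 onset /fd/ (2C), coda /∅/ ok → phonotactically legal
[kpi] — violates constraint 1: contains banned sequence /kp/ → phonotactically illegal
[wi.wwdo] — violates constraint 4: syllable 2 onset /wwd/ has 3 consonants (> 2) → phonotactically illegal
Phonotactically legal: [wto], [do.fdi] → 2.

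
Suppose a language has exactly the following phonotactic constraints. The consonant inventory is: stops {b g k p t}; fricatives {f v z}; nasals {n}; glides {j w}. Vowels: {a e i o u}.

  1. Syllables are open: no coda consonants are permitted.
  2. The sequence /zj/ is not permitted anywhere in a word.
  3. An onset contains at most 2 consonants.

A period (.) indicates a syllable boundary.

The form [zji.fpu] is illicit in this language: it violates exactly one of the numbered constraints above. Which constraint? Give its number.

[zji.fpu]: contains banned sequence /zj/.
This is a violation of constraint 2: "The sequence /zj/ is not permitted anywhere in a word."
The remaining constraints (1, 3) are satisfied.

2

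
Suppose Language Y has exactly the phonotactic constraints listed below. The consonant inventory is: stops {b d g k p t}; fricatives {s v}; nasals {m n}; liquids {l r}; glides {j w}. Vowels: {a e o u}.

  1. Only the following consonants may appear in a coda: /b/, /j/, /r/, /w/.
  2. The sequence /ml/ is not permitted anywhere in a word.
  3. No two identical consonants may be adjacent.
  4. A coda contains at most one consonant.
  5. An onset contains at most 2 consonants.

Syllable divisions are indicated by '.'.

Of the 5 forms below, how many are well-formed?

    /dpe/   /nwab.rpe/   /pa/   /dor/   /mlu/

4

/dpe/ — σ1 onset /dp/ (2C), coda /∅/ ok → well-formed
/nwab.rpe/ — σ1 onset /nw/ (2C), coda /b/ ok; σ2 onset /rp/ (2C), coda /∅/ ok → well-formed
/pa/ — σ1 onset /p/, coda /∅/ ok → well-formed
/dor/ — σ1 onset /d/, coda /r/ ok → well-formed
/mlu/ — violates constraint 2: contains banned sequence /ml/ → ill-formed
Well-formed: /dpe/, /nwab.rpe/, /pa/, /dor/ → 4.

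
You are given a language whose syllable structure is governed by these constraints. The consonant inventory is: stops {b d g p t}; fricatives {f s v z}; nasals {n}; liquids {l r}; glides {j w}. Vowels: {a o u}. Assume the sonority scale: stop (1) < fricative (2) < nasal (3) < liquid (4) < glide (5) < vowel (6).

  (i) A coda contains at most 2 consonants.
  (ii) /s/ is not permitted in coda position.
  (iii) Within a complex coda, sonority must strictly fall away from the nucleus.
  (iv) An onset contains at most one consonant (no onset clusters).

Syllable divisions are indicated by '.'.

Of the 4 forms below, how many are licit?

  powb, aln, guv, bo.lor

powb — σ1 onset /p/, coda /wb/ (5→1 falls) ok → licit
aln — σ1 onset /∅/, coda /ln/ (4→3 falls) ok → licit
guv — σ1 onset /g/, coda /v/ ok → licit
bo.lor — σ1 onset /b/, coda /∅/ ok; σ2 onset /l/, coda /r/ ok → licit
Licit: powb, aln, guv, bo.lor → 4.

4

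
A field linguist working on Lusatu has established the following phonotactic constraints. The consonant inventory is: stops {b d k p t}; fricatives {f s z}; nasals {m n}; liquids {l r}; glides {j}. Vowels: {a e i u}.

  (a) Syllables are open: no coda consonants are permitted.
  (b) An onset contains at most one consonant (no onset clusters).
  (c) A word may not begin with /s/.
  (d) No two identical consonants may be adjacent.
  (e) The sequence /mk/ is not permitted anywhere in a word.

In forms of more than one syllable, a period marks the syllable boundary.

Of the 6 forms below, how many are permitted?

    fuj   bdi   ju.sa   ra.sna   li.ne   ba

fuj — violates constraint (a): syllable 1 coda /j/ has 1 consonant (> 0) → not permitted
bdi — violates constraint (b): syllable 1 onset /bd/ has 2 consonants (> 1) → not permitted
ju.sa — σ1 onset /j/, coda /∅/ ok; σ2 onset /s/, coda /∅/ ok → permitted
ra.sna — violates constraint (b): syllable 2 onset /sn/ has 2 consonants (> 1) → not permitted
li.ne — σ1 onset /l/, coda /∅/ ok; σ2 onset /n/, coda /∅/ ok → permitted
ba — σ1 onset /b/, coda /∅/ ok → permitted
Permitted: ju.sa, li.ne, ba → 3.

3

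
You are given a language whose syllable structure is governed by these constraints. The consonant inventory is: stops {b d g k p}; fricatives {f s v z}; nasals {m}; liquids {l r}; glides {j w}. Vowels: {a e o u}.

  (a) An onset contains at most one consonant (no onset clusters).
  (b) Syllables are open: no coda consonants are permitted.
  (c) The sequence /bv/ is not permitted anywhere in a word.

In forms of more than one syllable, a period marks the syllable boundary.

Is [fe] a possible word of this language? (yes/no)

[fe] — σ1 onset /f/, coda /∅/ ok → phonotactically legal

yes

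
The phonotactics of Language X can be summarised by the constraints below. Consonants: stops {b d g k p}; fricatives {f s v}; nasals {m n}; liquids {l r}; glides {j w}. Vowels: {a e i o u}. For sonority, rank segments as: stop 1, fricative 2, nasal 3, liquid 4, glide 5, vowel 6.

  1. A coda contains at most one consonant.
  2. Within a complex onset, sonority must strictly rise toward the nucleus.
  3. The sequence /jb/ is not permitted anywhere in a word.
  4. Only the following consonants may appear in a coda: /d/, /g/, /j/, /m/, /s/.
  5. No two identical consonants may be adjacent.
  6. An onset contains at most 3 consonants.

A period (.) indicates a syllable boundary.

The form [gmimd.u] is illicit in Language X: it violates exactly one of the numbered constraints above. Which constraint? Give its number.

1

[gmimd.u]: syllable 1 coda /md/ has 2 consonants (> 1).
This is a violation of constraint 1: "A coda contains at most one consonant."
The remaining constraints (2, 3, 4, 5, 6) are satisfied.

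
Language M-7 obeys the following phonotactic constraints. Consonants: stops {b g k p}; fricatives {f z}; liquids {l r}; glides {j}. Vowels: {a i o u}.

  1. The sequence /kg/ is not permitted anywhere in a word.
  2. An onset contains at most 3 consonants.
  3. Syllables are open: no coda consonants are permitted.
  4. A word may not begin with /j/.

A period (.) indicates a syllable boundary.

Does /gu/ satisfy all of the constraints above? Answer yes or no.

yes

/gu/ — σ1 onset /g/, coda /∅/ ok → permitted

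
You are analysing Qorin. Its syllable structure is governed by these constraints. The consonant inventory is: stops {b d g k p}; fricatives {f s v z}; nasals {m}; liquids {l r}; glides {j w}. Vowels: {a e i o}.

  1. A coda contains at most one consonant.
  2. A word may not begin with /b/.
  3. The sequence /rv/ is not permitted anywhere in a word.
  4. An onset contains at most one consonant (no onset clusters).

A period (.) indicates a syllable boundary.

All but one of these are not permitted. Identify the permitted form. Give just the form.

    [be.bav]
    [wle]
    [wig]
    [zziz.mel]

[be.bav] — violates constraint 2: word begins with /b/ → not permitted
[wle] — violates constraint 4: syllable 1 onset /wl/ has 2 consonants (> 1) → not permitted
[wig] — σ1 onset /w/, coda /g/ ok → permitted
[zziz.mel] — violates constraint 4: syllable 1 onset /zz/ has 2 consonants (> 1) → not permitted

[wig]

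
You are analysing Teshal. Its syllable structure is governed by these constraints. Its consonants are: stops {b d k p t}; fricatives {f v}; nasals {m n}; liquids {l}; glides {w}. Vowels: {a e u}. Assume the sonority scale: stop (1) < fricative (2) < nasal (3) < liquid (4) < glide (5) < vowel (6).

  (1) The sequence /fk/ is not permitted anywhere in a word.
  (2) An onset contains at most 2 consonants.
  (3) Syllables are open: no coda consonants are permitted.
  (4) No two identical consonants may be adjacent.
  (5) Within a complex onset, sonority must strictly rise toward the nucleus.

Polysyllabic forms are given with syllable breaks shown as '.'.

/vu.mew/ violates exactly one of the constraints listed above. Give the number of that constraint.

/vu.mew/: syllable 2 coda /w/ has 1 consonant (> 0).
This is a violation of constraint 3: "Syllables are open: no coda consonants are permitted."
The remaining constraints (1, 2, 4, 5) are satisfied.

3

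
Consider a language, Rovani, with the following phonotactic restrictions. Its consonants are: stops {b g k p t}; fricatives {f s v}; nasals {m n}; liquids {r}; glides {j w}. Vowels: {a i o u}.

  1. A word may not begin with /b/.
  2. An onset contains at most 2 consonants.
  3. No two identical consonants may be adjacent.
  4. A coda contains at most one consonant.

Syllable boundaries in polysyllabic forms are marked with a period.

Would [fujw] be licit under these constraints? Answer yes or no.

no

[fujw] — violates constraint 4: syllable 1 coda /jw/ has 2 consonants (> 1) → illicit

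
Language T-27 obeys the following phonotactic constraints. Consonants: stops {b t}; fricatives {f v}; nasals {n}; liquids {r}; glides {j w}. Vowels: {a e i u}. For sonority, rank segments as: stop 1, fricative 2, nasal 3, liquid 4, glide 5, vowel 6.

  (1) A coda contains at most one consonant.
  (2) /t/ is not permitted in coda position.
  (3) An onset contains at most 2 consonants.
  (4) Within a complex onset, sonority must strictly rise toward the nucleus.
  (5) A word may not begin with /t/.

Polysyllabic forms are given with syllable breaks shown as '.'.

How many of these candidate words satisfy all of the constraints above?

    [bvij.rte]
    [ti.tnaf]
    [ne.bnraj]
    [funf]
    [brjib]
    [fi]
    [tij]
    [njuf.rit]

1

[bvij.rte] — violates constraint 4: syllable 2 onset /rt/: /r/ (liquid, 4) → /t/ (stop, 1) does not rise → phonotactically illegal
[ti.tnaf] — violates constraint 5: word begins with /t/ → phonotactically illegal
[ne.bnraj] — violates constraint 3: syllable 2 onset /bnr/ has 3 consonants (> 2) → phonotactically illegal
[funf] — violates constraint 1: syllable 1 coda /nf/ has 2 consonants (> 1) → phonotactically illegal
[brjib] — violates constraint 3: syllable 1 onset /brj/ has 3 consonants (> 2) → phonotactically illegal
[fi] — σ1 onset /f/, coda /∅/ ok → phonotactically legal
[tij] — violates constraint 5: word begins with /t/ → phonotactically illegal
[njuf.rit] — violates constraint 2: syllable 2 coda contains /t/ → phonotactically illegal
Phonotactically legal: [fi] → 1.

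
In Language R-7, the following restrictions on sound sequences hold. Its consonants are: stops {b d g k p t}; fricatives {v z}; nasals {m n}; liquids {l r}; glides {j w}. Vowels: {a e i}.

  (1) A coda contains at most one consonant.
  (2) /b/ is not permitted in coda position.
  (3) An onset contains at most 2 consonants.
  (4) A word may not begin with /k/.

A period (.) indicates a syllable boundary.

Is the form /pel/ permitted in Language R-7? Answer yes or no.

/pel/ — σ1 onset /p/, coda /l/ ok → permitted

yes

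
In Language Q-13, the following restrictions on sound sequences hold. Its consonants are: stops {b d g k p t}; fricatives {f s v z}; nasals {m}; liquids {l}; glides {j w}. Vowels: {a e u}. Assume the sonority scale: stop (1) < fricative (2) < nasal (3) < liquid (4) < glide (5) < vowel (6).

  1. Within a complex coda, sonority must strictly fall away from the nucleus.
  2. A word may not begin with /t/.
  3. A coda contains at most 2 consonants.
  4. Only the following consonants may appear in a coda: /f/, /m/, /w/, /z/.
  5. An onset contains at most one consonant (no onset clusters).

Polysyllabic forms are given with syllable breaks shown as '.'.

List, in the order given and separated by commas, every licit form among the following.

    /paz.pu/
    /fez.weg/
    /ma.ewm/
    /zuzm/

/paz.pu/ — σ1 onset /p/, coda /z/ ok; σ2 onset /p/, coda /∅/ ok → licit
/fez.weg/ — violates constraint 4: syllable 2 coda contains /g/, which is not a licensed coda consonant → illicit
/ma.ewm/ — σ1 onset /m/, coda /∅/ ok; σ2 onset /∅/, coda /wm/ (5→3 falls) ok → licit
/zuzm/ — violates constraint 1: syllable 1 coda /zm/: /z/ (fricative, 2) → /m/ (nasal, 3) does not fall → illicit

/paz.pu/, /ma.ewm/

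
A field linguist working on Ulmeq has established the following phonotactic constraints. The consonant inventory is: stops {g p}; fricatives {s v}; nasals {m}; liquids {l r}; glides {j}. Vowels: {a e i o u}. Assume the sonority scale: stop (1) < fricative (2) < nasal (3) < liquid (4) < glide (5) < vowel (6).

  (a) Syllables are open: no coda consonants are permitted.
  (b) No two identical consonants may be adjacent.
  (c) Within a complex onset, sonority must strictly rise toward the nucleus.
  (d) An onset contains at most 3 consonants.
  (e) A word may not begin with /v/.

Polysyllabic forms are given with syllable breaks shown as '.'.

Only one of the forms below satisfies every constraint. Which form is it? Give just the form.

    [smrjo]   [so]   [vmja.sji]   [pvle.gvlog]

[so]

[smrjo] — violates constraint (d): syllable 1 onset /smrj/ has 4 consonants (> 3) → phonotactically illegal
[so] — σ1 onset /s/, coda /∅/ ok → phonotactically legal
[vmja.sji] — violates constraint (e): word begins with /v/ → phonotactically illegal
[pvle.gvlog] — violates constraint (a): syllable 2 coda /g/ has 1 consonant (> 0) → phonotactically illegal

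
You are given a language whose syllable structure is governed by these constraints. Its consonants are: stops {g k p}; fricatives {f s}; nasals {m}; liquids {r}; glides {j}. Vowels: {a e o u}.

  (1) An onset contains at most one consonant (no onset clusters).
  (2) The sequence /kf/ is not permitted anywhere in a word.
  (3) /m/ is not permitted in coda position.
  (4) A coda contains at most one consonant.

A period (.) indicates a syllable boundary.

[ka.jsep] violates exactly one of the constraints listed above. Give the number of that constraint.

1

[ka.jsep]: syllable 2 onset /js/ has 2 consonants (> 1).
This is a violation of constraint 1: "An onset contains at most one consonant (no onset clusters)."
The remaining constraints (2, 3, 4) are satisfied.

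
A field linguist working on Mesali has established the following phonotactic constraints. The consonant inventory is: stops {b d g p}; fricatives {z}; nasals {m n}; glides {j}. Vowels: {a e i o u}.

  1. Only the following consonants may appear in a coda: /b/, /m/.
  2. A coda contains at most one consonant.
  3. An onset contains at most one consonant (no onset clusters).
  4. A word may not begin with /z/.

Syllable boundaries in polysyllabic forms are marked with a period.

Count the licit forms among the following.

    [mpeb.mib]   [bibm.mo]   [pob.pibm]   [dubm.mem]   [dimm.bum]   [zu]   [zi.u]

0

[mpeb.mib] — violates constraint 3: syllable 1 onset /mp/ has 2 consonants (> 1) → illicit
[bibm.mo] — violates constraint 2: syllable 1 coda /bm/ has 2 consonants (> 1) → illicit
[pob.pibm] — violates constraint 2: syllable 2 coda /bm/ has 2 consonants (> 1) → illicit
[dubm.mem] — violates constraint 2: syllable 1 coda /bm/ has 2 consonants (> 1) → illicit
[dimm.bum] — violates constraint 2: syllable 1 coda /mm/ has 2 consonants (> 1) → illicit
[zu] — violates constraint 4: word begins with /z/ → illicit
[zi.u] — violates constraint 4: word begins with /z/ → illicit
No form is licit → 0.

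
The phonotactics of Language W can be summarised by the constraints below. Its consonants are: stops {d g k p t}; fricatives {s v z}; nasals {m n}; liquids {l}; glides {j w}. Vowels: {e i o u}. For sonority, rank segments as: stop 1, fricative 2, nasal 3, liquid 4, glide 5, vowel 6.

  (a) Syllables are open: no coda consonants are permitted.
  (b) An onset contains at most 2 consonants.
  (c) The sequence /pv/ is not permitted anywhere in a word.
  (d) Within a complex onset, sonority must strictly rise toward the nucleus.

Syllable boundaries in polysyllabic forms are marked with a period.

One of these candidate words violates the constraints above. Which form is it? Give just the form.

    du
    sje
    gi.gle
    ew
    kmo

ew

du — σ1 onset /d/, coda /∅/ ok → permitted
sje — σ1 onset /sj/ (2→5 rises), coda /∅/ ok → permitted
gi.gle — σ1 onset /g/, coda /∅/ ok; σ2 onset /gl/ (1→4 rises), coda /∅/ ok → permitted
ew — violates constraint (a): syllable 1 coda /w/ has 1 consonant (> 0) → not permitted
kmo — σ1 onset /km/ (1→3 rises), coda /∅/ ok → permitted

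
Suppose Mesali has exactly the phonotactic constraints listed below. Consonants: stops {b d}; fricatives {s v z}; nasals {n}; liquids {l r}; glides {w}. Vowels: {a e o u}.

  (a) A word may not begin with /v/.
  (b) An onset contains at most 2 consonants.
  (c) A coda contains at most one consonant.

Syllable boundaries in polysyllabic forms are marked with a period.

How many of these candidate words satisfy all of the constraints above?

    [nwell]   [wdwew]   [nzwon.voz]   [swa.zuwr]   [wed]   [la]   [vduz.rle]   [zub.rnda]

[nwell] — violates constraint (c): syllable 1 coda /ll/ has 2 consonants (> 1) → ill-formed
[wdwew] — violates constraint (b): syllable 1 onset /wdw/ has 3 consonants (> 2) → ill-formed
[nzwon.voz] — violates constraint (b): syllable 1 onset /nzw/ has 3 consonants (> 2) → ill-formed
[swa.zuwr] — violates constraint (c): syllable 2 coda /wr/ has 2 consonants (> 1) → ill-formed
[wed] — σ1 onset /w/, coda /d/ ok → well-formed
[la] — σ1 onset /l/, coda /∅/ ok → well-formed
[vduz.rle] — violates constraint (a): word begins with /v/ → ill-formed
[zub.rnda] — violates constraint (b): syllable 2 onset /rnd/ has 3 consonants (> 2) → ill-formed
Well-formed: [wed], [la] → 2.

2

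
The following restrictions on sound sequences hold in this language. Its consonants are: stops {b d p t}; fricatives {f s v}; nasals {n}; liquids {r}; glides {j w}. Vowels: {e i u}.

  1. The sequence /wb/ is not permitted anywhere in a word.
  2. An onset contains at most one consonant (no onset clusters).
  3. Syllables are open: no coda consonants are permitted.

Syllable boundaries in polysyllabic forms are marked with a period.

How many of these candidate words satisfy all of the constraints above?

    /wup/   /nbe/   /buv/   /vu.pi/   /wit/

1

/wup/ — violates constraint 3: syllable 1 coda /p/ has 1 consonant (> 0) → phonotactically illegal
/nbe/ — violates constraint 2: syllable 1 onset /nb/ has 2 consonants (> 1) → phonotactically illegal
/buv/ — violates constraint 3: syllable 1 coda /v/ has 1 consonant (> 0) → phonotactically illegal
/vu.pi/ — σ1 onset /v/, coda /∅/ ok; σ2 onset /p/, coda /∅/ ok → phonotactically legal
/wit/ — violates constraint 3: syllable 1 coda /t/ has 1 consonant (> 0) → phonotactically illegal
Phonotactically legal: /vu.pi/ → 1.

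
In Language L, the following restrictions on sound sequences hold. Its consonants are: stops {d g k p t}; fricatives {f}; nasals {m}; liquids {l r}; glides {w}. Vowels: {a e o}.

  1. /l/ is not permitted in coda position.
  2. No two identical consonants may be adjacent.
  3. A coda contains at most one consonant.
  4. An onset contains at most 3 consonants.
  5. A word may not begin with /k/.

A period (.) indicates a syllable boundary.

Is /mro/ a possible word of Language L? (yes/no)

yes

/mro/ — σ1 onset /mr/ (2C), coda /∅/ ok → permitted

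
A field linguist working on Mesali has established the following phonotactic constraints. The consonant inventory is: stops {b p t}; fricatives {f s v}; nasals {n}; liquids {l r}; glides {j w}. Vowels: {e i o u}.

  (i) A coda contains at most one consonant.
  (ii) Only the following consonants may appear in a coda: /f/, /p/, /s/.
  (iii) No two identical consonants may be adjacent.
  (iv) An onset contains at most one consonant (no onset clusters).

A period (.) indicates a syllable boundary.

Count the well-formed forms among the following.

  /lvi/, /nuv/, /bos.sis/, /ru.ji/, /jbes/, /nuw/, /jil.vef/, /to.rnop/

/lvi/ — violates constraint (iv): syllable 1 onset /lv/ has 2 consonants (> 1) → ill-formed
/nuv/ — violates constraint (ii): syllable 1 coda contains /v/, which is not a licensed coda consonant → ill-formed
/bos.sis/ — violates constraint (iii): adjacent identical consonants /ss/ → ill-formed
/ru.ji/ — σ1 onset /r/, coda /∅/ ok; σ2 onset /j/, coda /∅/ ok → well-formed
/jbes/ — violates constraint (iv): syllable 1 onset /jb/ has 2 consonants (> 1) → ill-formed
/nuw/ — violates constraint (ii): syllable 1 coda contains /w/, which is not a licensed coda consonant → ill-formed
/jil.vef/ — violates constraint (ii): syllable 1 coda contains /l/, which is not a licensed coda consonant → ill-formed
/to.rnop/ — violates constraint (iv): syllable 2 onset /rn/ has 2 consonants (> 1) → ill-formed
Well-formed: /ru.ji/ → 1.

1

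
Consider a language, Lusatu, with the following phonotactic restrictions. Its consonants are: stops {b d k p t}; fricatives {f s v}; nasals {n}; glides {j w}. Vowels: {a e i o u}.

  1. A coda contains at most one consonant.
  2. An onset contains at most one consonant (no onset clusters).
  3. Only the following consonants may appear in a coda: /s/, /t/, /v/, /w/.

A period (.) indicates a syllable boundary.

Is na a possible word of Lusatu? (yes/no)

yes

na — σ1 onset /n/, coda /∅/ ok → licit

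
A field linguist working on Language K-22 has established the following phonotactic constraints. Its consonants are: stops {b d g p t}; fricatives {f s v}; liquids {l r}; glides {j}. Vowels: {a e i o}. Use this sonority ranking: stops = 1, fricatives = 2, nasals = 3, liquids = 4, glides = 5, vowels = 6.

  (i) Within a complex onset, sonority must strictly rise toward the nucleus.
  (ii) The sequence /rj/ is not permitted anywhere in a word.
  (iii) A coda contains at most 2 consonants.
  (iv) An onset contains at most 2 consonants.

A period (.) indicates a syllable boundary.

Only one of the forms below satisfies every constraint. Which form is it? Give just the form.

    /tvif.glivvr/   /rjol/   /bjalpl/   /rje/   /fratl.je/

/fratl.je/

/tvif.glivvr/ — violates constraint (iii): syllable 2 coda /vvr/ has 3 consonants (> 2) → ill-formed
/rjol/ — violates constraint (ii): contains banned sequence /rj/ → ill-formed
/bjalpl/ — violates constraint (iii): syllable 1 coda /lpl/ has 3 consonants (> 2) → ill-formed
/rje/ — violates constraint (ii): contains banned sequence /rj/ → ill-formed
/fratl.je/ — σ1 onset /fr/ (2→4 rises), coda /tl/ (2C) ok; σ2 onset /j/, coda /∅/ ok → well-formed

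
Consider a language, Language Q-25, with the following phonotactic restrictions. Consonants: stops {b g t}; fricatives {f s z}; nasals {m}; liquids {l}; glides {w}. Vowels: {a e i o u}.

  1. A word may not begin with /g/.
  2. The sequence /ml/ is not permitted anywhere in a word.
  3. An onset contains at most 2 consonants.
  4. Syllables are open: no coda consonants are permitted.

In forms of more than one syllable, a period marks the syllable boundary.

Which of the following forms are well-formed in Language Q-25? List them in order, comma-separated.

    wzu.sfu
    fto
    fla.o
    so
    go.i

wzu.sfu, fto, fla.o, so

wzu.sfu — σ1 onset /wz/ (2C), coda /∅/ ok; σ2 onset /sf/ (2C), coda /∅/ ok → well-formed
fto — σ1 onset /ft/ (2C), coda /∅/ ok → well-formed
fla.o — σ1 onset /fl/ (2C), coda /∅/ ok; σ2 onset /∅/, coda /∅/ ok → well-formed
so — σ1 onset /s/, coda /∅/ ok → well-formed
go.i — violates constraint 1: word begins with /g/ → ill-formed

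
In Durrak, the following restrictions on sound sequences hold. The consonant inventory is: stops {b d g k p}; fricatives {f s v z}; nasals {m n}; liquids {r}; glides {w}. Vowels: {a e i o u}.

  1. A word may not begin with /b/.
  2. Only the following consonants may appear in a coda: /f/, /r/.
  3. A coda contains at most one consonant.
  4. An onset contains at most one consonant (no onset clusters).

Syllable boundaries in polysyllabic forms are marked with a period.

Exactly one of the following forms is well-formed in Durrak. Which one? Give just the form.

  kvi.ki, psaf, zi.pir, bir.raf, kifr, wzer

zi.pir

kvi.ki — violates constraint 4: syllable 1 onset /kv/ has 2 consonants (> 1) → ill-formed
psaf — violates constraint 4: syllable 1 onset /ps/ has 2 consonants (> 1) → ill-formed
zi.pir — σ1 onset /z/, coda /∅/ ok; σ2 onset /p/, coda /r/ ok → well-formed
bir.raf — violates constraint 1: word begins with /b/ → ill-formed
kifr — violates constraint 3: syllable 1 coda /fr/ has 2 consonants (> 1) → ill-formed
wzer — violates constraint 4: syllable 1 onset /wz/ has 2 consonants (> 1) → ill-formed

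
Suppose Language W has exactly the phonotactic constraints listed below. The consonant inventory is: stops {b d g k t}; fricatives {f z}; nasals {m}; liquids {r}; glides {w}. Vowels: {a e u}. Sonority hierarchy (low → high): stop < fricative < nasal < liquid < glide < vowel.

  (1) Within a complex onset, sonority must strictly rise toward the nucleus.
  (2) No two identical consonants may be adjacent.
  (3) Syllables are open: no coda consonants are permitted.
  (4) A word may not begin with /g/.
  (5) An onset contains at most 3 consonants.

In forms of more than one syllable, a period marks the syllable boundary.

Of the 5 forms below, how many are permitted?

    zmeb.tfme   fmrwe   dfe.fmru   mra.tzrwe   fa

zmeb.tfme — violates constraint 3: syllable 1 coda /b/ has 1 consonant (> 0) → not permitted
fmrwe — violates constraint 5: syllable 1 onset /fmrw/ has 4 consonants (> 3) → not permitted
dfe.fmru — σ1 onset /df/ (1→2 rises), coda /∅/ ok; σ2 onset /fmr/ (2→3→4 rises), coda /∅/ ok → permitted
mra.tzrwe — violates constraint 5: syllable 2 onset /tzrw/ has 4 consonants (> 3) → not permitted
fa — σ1 onset /f/, coda /∅/ ok → permitted
Permitted: dfe.fmru, fa → 2.

2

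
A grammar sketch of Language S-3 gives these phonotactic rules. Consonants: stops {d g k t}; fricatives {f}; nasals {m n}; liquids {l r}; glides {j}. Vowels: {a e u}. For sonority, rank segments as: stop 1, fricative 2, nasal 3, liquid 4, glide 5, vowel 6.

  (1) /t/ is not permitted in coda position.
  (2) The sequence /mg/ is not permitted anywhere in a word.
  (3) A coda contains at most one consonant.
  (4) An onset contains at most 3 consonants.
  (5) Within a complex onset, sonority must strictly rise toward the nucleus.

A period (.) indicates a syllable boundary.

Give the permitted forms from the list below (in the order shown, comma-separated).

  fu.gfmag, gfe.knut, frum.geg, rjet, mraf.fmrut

fu.gfmag — σ1 onset /f/, coda /∅/ ok; σ2 onset /gfm/ (1→2→3 rises), coda /g/ ok → permitted
gfe.knut — violates constraint 1: syllable 2 coda contains /t/ → not permitted
frum.geg — violates constraint 2: contains banned sequence /mg/ → not permitted
rjet — violates constraint 1: syllable 1 coda contains /t/ → not permitted
mraf.fmrut — violates constraint 1: syllable 2 coda contains /t/ → not permitted

fu.gfmag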